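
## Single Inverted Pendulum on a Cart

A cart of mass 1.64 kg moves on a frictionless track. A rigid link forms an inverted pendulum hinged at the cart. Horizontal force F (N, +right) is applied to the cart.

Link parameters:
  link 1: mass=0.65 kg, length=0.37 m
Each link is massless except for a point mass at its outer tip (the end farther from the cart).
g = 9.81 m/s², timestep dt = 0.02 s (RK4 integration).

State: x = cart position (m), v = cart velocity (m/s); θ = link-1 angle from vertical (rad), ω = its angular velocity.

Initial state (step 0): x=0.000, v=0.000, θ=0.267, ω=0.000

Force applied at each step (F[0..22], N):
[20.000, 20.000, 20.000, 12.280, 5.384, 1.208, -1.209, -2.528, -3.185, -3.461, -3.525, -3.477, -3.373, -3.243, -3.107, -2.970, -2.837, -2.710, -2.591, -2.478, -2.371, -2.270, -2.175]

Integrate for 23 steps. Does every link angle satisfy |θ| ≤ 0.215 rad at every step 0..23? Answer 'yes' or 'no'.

Answer: no

Derivation:
apply F[0]=+20.000 → step 1: x=0.002, v=0.218, θ=0.263, ω=-0.430
apply F[1]=+20.000 → step 2: x=0.009, v=0.438, θ=0.250, ω=-0.869
apply F[2]=+20.000 → step 3: x=0.020, v=0.660, θ=0.228, ω=-1.326
apply F[3]=+12.280 → step 4: x=0.034, v=0.792, θ=0.199, ω=-1.563
apply F[4]=+5.384 → step 5: x=0.051, v=0.845, θ=0.167, ω=-1.606
apply F[5]=+1.208 → step 6: x=0.068, v=0.849, θ=0.136, ω=-1.537
apply F[6]=-1.209 → step 7: x=0.084, v=0.826, θ=0.106, ω=-1.411
apply F[7]=-2.528 → step 8: x=0.100, v=0.788, θ=0.080, ω=-1.261
apply F[8]=-3.185 → step 9: x=0.116, v=0.745, θ=0.056, ω=-1.107
apply F[9]=-3.461 → step 10: x=0.130, v=0.699, θ=0.035, ω=-0.960
apply F[10]=-3.525 → step 11: x=0.144, v=0.654, θ=0.018, ω=-0.825
apply F[11]=-3.477 → step 12: x=0.156, v=0.611, θ=0.002, ω=-0.703
apply F[12]=-3.373 → step 13: x=0.168, v=0.570, θ=-0.011, ω=-0.595
apply F[13]=-3.243 → step 14: x=0.179, v=0.532, θ=-0.022, ω=-0.500
apply F[14]=-3.107 → step 15: x=0.189, v=0.496, θ=-0.031, ω=-0.417
apply F[15]=-2.970 → step 16: x=0.199, v=0.462, θ=-0.038, ω=-0.345
apply F[16]=-2.837 → step 17: x=0.208, v=0.431, θ=-0.045, ω=-0.282
apply F[17]=-2.710 → step 18: x=0.216, v=0.402, θ=-0.050, ω=-0.228
apply F[18]=-2.591 → step 19: x=0.224, v=0.374, θ=-0.054, ω=-0.181
apply F[19]=-2.478 → step 20: x=0.231, v=0.348, θ=-0.057, ω=-0.141
apply F[20]=-2.371 → step 21: x=0.238, v=0.324, θ=-0.059, ω=-0.106
apply F[21]=-2.270 → step 22: x=0.244, v=0.301, θ=-0.061, ω=-0.076
apply F[22]=-2.175 → step 23: x=0.250, v=0.279, θ=-0.063, ω=-0.050
Max |angle| over trajectory = 0.267 rad; bound = 0.215 → exceeded.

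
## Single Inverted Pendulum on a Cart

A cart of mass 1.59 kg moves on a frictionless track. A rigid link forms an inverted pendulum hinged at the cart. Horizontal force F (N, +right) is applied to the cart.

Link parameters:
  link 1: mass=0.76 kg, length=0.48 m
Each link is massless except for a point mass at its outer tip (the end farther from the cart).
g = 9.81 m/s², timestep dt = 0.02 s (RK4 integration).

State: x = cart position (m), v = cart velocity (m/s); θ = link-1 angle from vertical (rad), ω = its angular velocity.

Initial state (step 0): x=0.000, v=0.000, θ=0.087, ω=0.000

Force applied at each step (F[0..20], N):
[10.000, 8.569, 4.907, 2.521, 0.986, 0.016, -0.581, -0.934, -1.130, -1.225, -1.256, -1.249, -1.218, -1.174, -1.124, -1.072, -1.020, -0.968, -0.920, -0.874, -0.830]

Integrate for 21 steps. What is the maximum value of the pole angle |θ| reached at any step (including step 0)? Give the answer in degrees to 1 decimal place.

apply F[0]=+10.000 → step 1: x=0.001, v=0.117, θ=0.085, ω=-0.208
apply F[1]=+8.569 → step 2: x=0.005, v=0.217, θ=0.079, ω=-0.382
apply F[2]=+4.907 → step 3: x=0.009, v=0.272, θ=0.071, ω=-0.465
apply F[3]=+2.521 → step 4: x=0.015, v=0.297, θ=0.061, ω=-0.491
apply F[4]=+0.986 → step 5: x=0.021, v=0.305, θ=0.051, ω=-0.483
apply F[5]=+0.016 → step 6: x=0.027, v=0.300, θ=0.042, ω=-0.456
apply F[6]=-0.581 → step 7: x=0.033, v=0.290, θ=0.033, ω=-0.418
apply F[7]=-0.934 → step 8: x=0.039, v=0.275, θ=0.025, ω=-0.376
apply F[8]=-1.130 → step 9: x=0.044, v=0.259, θ=0.018, ω=-0.333
apply F[9]=-1.225 → step 10: x=0.049, v=0.242, θ=0.012, ω=-0.292
apply F[10]=-1.256 → step 11: x=0.054, v=0.226, θ=0.006, ω=-0.254
apply F[11]=-1.249 → step 12: x=0.058, v=0.209, θ=0.002, ω=-0.218
apply F[12]=-1.218 → step 13: x=0.062, v=0.194, θ=-0.002, ω=-0.187
apply F[13]=-1.174 → step 14: x=0.066, v=0.180, θ=-0.006, ω=-0.158
apply F[14]=-1.124 → step 15: x=0.069, v=0.166, θ=-0.009, ω=-0.133
apply F[15]=-1.072 → step 16: x=0.073, v=0.154, θ=-0.011, ω=-0.111
apply F[16]=-1.020 → step 17: x=0.075, v=0.142, θ=-0.013, ω=-0.092
apply F[17]=-0.968 → step 18: x=0.078, v=0.131, θ=-0.015, ω=-0.075
apply F[18]=-0.920 → step 19: x=0.081, v=0.121, θ=-0.016, ω=-0.060
apply F[19]=-0.874 → step 20: x=0.083, v=0.112, θ=-0.017, ω=-0.047
apply F[20]=-0.830 → step 21: x=0.085, v=0.103, θ=-0.018, ω=-0.036
Max |angle| over trajectory = 0.087 rad = 5.0°.

Answer: 5.0°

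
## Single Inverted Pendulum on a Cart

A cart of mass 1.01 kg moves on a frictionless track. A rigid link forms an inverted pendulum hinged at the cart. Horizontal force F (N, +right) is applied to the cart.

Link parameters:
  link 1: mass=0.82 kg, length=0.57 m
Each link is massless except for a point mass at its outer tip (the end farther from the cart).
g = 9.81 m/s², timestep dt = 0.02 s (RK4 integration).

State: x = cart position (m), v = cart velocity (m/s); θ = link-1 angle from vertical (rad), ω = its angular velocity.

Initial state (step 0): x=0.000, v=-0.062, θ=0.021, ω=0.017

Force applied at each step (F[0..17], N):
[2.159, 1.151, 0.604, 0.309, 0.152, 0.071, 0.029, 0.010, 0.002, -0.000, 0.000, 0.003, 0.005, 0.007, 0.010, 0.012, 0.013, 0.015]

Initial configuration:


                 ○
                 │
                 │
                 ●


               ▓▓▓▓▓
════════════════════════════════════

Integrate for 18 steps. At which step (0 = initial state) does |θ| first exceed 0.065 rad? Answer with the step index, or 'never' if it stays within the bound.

Answer: never

Derivation:
apply F[0]=+2.159 → step 1: x=-0.001, v=-0.023, θ=0.021, ω=-0.045
apply F[1]=+1.151 → step 2: x=-0.001, v=-0.003, θ=0.020, ω=-0.072
apply F[2]=+0.604 → step 3: x=-0.001, v=0.006, θ=0.018, ω=-0.082
apply F[3]=+0.309 → step 4: x=-0.001, v=0.009, θ=0.016, ω=-0.082
apply F[4]=+0.152 → step 5: x=-0.001, v=0.010, θ=0.015, ω=-0.077
apply F[5]=+0.071 → step 6: x=-0.001, v=0.009, θ=0.013, ω=-0.071
apply F[6]=+0.029 → step 7: x=-0.000, v=0.008, θ=0.012, ω=-0.064
apply F[7]=+0.010 → step 8: x=-0.000, v=0.006, θ=0.011, ω=-0.057
apply F[8]=+0.002 → step 9: x=-0.000, v=0.004, θ=0.010, ω=-0.051
apply F[9]=-0.000 → step 10: x=-0.000, v=0.003, θ=0.009, ω=-0.045
apply F[10]=+0.000 → step 11: x=-0.000, v=0.002, θ=0.008, ω=-0.040
apply F[11]=+0.003 → step 12: x=-0.000, v=0.000, θ=0.007, ω=-0.035
apply F[12]=+0.005 → step 13: x=-0.000, v=-0.001, θ=0.006, ω=-0.031
apply F[13]=+0.007 → step 14: x=-0.000, v=-0.001, θ=0.006, ω=-0.028
apply F[14]=+0.010 → step 15: x=-0.000, v=-0.002, θ=0.005, ω=-0.025
apply F[15]=+0.012 → step 16: x=-0.000, v=-0.003, θ=0.005, ω=-0.022
apply F[16]=+0.013 → step 17: x=-0.000, v=-0.003, θ=0.004, ω=-0.019
apply F[17]=+0.015 → step 18: x=-0.000, v=-0.004, θ=0.004, ω=-0.017
max |θ| = 0.021 ≤ 0.065 over all 19 states.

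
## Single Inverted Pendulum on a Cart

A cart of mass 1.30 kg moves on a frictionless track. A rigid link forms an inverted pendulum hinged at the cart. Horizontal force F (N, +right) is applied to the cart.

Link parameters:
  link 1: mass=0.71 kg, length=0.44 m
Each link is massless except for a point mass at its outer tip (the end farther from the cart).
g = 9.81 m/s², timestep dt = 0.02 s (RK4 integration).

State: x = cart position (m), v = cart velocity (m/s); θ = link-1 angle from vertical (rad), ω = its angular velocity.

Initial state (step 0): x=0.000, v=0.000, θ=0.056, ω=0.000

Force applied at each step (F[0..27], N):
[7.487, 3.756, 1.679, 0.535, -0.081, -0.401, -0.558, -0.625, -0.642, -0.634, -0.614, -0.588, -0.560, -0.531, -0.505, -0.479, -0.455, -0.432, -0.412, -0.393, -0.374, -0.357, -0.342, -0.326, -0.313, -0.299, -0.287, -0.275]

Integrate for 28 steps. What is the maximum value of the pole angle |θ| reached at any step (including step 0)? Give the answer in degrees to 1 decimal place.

apply F[0]=+7.487 → step 1: x=0.001, v=0.109, θ=0.054, ω=-0.223
apply F[1]=+3.756 → step 2: x=0.004, v=0.161, θ=0.048, ω=-0.319
apply F[2]=+1.679 → step 3: x=0.007, v=0.182, θ=0.042, ω=-0.346
apply F[3]=+0.535 → step 4: x=0.011, v=0.187, θ=0.035, ω=-0.339
apply F[4]=-0.081 → step 5: x=0.015, v=0.182, θ=0.028, ω=-0.314
apply F[5]=-0.401 → step 6: x=0.018, v=0.173, θ=0.022, ω=-0.283
apply F[6]=-0.558 → step 7: x=0.022, v=0.162, θ=0.017, ω=-0.250
apply F[7]=-0.625 → step 8: x=0.025, v=0.151, θ=0.012, ω=-0.218
apply F[8]=-0.642 → step 9: x=0.028, v=0.140, θ=0.008, ω=-0.188
apply F[9]=-0.634 → step 10: x=0.030, v=0.130, θ=0.005, ω=-0.161
apply F[10]=-0.614 → step 11: x=0.033, v=0.120, θ=0.002, ω=-0.138
apply F[11]=-0.588 → step 12: x=0.035, v=0.111, θ=-0.001, ω=-0.117
apply F[12]=-0.560 → step 13: x=0.037, v=0.102, θ=-0.003, ω=-0.098
apply F[13]=-0.531 → step 14: x=0.039, v=0.095, θ=-0.005, ω=-0.082
apply F[14]=-0.505 → step 15: x=0.041, v=0.087, θ=-0.006, ω=-0.068
apply F[15]=-0.479 → step 16: x=0.043, v=0.081, θ=-0.007, ω=-0.056
apply F[16]=-0.455 → step 17: x=0.044, v=0.075, θ=-0.008, ω=-0.046
apply F[17]=-0.432 → step 18: x=0.046, v=0.069, θ=-0.009, ω=-0.037
apply F[18]=-0.412 → step 19: x=0.047, v=0.064, θ=-0.010, ω=-0.029
apply F[19]=-0.393 → step 20: x=0.048, v=0.059, θ=-0.010, ω=-0.022
apply F[20]=-0.374 → step 21: x=0.049, v=0.054, θ=-0.011, ω=-0.016
apply F[21]=-0.357 → step 22: x=0.050, v=0.050, θ=-0.011, ω=-0.011
apply F[22]=-0.342 → step 23: x=0.051, v=0.046, θ=-0.011, ω=-0.007
apply F[23]=-0.326 → step 24: x=0.052, v=0.042, θ=-0.011, ω=-0.003
apply F[24]=-0.313 → step 25: x=0.053, v=0.038, θ=-0.011, ω=-0.000
apply F[25]=-0.299 → step 26: x=0.054, v=0.035, θ=-0.011, ω=0.002
apply F[26]=-0.287 → step 27: x=0.054, v=0.032, θ=-0.011, ω=0.005
apply F[27]=-0.275 → step 28: x=0.055, v=0.029, θ=-0.011, ω=0.006
Max |angle| over trajectory = 0.056 rad = 3.2°.

Answer: 3.2°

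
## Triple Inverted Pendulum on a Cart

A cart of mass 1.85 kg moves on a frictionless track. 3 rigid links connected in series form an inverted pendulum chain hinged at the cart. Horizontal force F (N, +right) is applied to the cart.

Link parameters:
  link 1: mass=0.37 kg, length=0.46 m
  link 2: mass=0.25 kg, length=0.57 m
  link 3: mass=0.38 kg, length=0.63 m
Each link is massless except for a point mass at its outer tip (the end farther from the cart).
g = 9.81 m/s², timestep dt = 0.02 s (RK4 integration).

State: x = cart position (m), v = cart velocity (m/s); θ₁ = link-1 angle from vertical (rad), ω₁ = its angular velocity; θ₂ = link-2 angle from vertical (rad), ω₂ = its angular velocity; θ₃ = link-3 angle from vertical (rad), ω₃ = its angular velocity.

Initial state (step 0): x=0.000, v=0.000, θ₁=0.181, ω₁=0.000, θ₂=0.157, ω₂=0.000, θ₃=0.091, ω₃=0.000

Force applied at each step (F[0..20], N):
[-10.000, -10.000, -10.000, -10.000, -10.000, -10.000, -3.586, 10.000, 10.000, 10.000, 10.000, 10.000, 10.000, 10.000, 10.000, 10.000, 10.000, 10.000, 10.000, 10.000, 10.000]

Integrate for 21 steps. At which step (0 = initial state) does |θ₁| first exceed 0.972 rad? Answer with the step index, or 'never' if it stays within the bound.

apply F[0]=-10.000 → step 1: x=-0.001, v=-0.125, θ₁=0.185, ω₁=0.360, θ₂=0.157, ω₂=0.010, θ₃=0.091, ω₃=-0.045
apply F[1]=-10.000 → step 2: x=-0.005, v=-0.250, θ₁=0.195, ω₁=0.726, θ₂=0.157, ω₂=0.014, θ₃=0.089, ω₃=-0.089
apply F[2]=-10.000 → step 3: x=-0.011, v=-0.375, θ₁=0.214, ω₁=1.106, θ₂=0.158, ω₂=0.008, θ₃=0.087, ω₃=-0.132
apply F[3]=-10.000 → step 4: x=-0.020, v=-0.501, θ₁=0.240, ω₁=1.505, θ₂=0.158, ω₂=-0.011, θ₃=0.084, ω₃=-0.174
apply F[4]=-10.000 → step 5: x=-0.031, v=-0.626, θ₁=0.274, ω₁=1.923, θ₂=0.157, ω₂=-0.046, θ₃=0.080, ω₃=-0.212
apply F[5]=-10.000 → step 6: x=-0.045, v=-0.751, θ₁=0.317, ω₁=2.358, θ₂=0.156, ω₂=-0.092, θ₃=0.075, ω₃=-0.245
apply F[6]=-3.586 → step 7: x=-0.061, v=-0.808, θ₁=0.367, ω₁=2.685, θ₂=0.153, ω₂=-0.159, θ₃=0.070, ω₃=-0.276
apply F[7]=+10.000 → step 8: x=-0.076, v=-0.726, θ₁=0.422, ω₁=2.796, θ₂=0.149, ω₂=-0.279, θ₃=0.064, ω₃=-0.318
apply F[8]=+10.000 → step 9: x=-0.090, v=-0.646, θ₁=0.479, ω₁=2.945, θ₂=0.142, ω₂=-0.419, θ₃=0.058, ω₃=-0.355
apply F[9]=+10.000 → step 10: x=-0.102, v=-0.564, θ₁=0.540, ω₁=3.122, θ₂=0.132, ω₂=-0.573, θ₃=0.050, ω₃=-0.386
apply F[10]=+10.000 → step 11: x=-0.112, v=-0.481, θ₁=0.604, ω₁=3.317, θ₂=0.119, ω₂=-0.729, θ₃=0.042, ω₃=-0.409
apply F[11]=+10.000 → step 12: x=-0.121, v=-0.394, θ₁=0.673, ω₁=3.522, θ₂=0.103, ω₂=-0.879, θ₃=0.034, ω₃=-0.425
apply F[12]=+10.000 → step 13: x=-0.128, v=-0.304, θ₁=0.745, ω₁=3.731, θ₂=0.084, ω₂=-1.013, θ₃=0.025, ω₃=-0.435
apply F[13]=+10.000 → step 14: x=-0.133, v=-0.210, θ₁=0.822, ω₁=3.941, θ₂=0.062, ω₂=-1.123, θ₃=0.016, ω₃=-0.440
apply F[14]=+10.000 → step 15: x=-0.136, v=-0.111, θ₁=0.903, ω₁=4.152, θ₂=0.039, ω₂=-1.202, θ₃=0.008, ω₃=-0.441
apply F[15]=+10.000 → step 16: x=-0.138, v=-0.008, θ₁=0.988, ω₁=4.368, θ₂=0.015, ω₂=-1.246, θ₃=-0.001, ω₃=-0.442
apply F[16]=+10.000 → step 17: x=-0.137, v=0.099, θ₁=1.078, ω₁=4.593, θ₂=-0.010, ω₂=-1.250, θ₃=-0.010, ω₃=-0.441
apply F[17]=+10.000 → step 18: x=-0.134, v=0.212, θ₁=1.172, ω₁=4.836, θ₂=-0.035, ω₂=-1.209, θ₃=-0.019, ω₃=-0.442
apply F[18]=+10.000 → step 19: x=-0.128, v=0.330, θ₁=1.271, ω₁=5.105, θ₂=-0.058, ω₂=-1.116, θ₃=-0.028, ω₃=-0.443
apply F[19]=+10.000 → step 20: x=-0.120, v=0.456, θ₁=1.376, ω₁=5.412, θ₂=-0.079, ω₂=-0.963, θ₃=-0.037, ω₃=-0.445
apply F[20]=+10.000 → step 21: x=-0.110, v=0.589, θ₁=1.488, ω₁=5.773, θ₂=-0.096, ω₂=-0.737, θ₃=-0.045, ω₃=-0.446
|θ₁| = 0.988 > 0.972 first at step 16.

Answer: 16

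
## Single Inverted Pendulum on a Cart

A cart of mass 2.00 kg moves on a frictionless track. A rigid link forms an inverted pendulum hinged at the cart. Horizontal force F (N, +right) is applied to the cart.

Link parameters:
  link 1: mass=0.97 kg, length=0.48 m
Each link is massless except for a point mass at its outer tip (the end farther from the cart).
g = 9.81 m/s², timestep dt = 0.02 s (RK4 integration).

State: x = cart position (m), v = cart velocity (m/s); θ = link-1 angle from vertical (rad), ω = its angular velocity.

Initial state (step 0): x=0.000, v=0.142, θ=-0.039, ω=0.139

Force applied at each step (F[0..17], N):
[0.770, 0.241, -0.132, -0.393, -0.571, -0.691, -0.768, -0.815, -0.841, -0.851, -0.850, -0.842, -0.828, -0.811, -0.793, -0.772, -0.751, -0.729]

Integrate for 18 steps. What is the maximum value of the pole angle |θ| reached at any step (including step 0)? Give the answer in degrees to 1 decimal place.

apply F[0]=+0.770 → step 1: x=0.003, v=0.153, θ=-0.037, ω=0.100
apply F[1]=+0.241 → step 2: x=0.006, v=0.159, θ=-0.035, ω=0.073
apply F[2]=-0.132 → step 3: x=0.009, v=0.161, θ=-0.034, ω=0.055
apply F[3]=-0.393 → step 4: x=0.012, v=0.160, θ=-0.033, ω=0.044
apply F[4]=-0.571 → step 5: x=0.016, v=0.158, θ=-0.032, ω=0.036
apply F[5]=-0.691 → step 6: x=0.019, v=0.154, θ=-0.031, ω=0.031
apply F[6]=-0.768 → step 7: x=0.022, v=0.149, θ=-0.031, ω=0.028
apply F[7]=-0.815 → step 8: x=0.025, v=0.144, θ=-0.030, ω=0.027
apply F[8]=-0.841 → step 9: x=0.028, v=0.138, θ=-0.029, ω=0.027
apply F[9]=-0.851 → step 10: x=0.030, v=0.132, θ=-0.029, ω=0.027
apply F[10]=-0.850 → step 11: x=0.033, v=0.127, θ=-0.028, ω=0.027
apply F[11]=-0.842 → step 12: x=0.035, v=0.121, θ=-0.028, ω=0.027
apply F[12]=-0.828 → step 13: x=0.038, v=0.115, θ=-0.027, ω=0.028
apply F[13]=-0.811 → step 14: x=0.040, v=0.110, θ=-0.027, ω=0.028
apply F[14]=-0.793 → step 15: x=0.042, v=0.104, θ=-0.026, ω=0.029
apply F[15]=-0.772 → step 16: x=0.044, v=0.099, θ=-0.026, ω=0.029
apply F[16]=-0.751 → step 17: x=0.046, v=0.094, θ=-0.025, ω=0.030
apply F[17]=-0.729 → step 18: x=0.048, v=0.089, θ=-0.024, ω=0.030
Max |angle| over trajectory = 0.039 rad = 2.2°.

Answer: 2.2°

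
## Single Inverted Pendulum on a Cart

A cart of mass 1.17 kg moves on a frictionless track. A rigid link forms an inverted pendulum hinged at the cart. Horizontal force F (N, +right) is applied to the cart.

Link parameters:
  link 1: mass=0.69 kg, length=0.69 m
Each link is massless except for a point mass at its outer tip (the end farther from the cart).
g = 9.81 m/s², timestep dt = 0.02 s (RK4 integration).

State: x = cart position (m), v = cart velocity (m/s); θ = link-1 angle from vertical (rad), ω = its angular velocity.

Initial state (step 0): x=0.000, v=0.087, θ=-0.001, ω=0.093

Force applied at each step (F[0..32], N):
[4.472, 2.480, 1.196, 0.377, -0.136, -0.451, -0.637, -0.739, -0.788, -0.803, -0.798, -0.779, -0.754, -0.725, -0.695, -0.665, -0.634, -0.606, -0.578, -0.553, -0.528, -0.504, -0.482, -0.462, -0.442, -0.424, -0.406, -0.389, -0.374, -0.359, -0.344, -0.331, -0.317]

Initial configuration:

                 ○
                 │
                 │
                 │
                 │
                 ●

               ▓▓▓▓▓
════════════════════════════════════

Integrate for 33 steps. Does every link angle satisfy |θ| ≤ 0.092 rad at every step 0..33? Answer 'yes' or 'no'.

Answer: yes

Derivation:
apply F[0]=+4.472 → step 1: x=0.003, v=0.163, θ=-0.000, ω=-0.018
apply F[1]=+2.480 → step 2: x=0.006, v=0.206, θ=-0.001, ω=-0.080
apply F[2]=+1.196 → step 3: x=0.011, v=0.227, θ=-0.003, ω=-0.110
apply F[3]=+0.377 → step 4: x=0.015, v=0.234, θ=-0.005, ω=-0.122
apply F[4]=-0.136 → step 5: x=0.020, v=0.232, θ=-0.008, ω=-0.121
apply F[5]=-0.451 → step 6: x=0.024, v=0.225, θ=-0.010, ω=-0.114
apply F[6]=-0.637 → step 7: x=0.029, v=0.216, θ=-0.012, ω=-0.103
apply F[7]=-0.739 → step 8: x=0.033, v=0.205, θ=-0.014, ω=-0.091
apply F[8]=-0.788 → step 9: x=0.037, v=0.193, θ=-0.016, ω=-0.079
apply F[9]=-0.803 → step 10: x=0.041, v=0.181, θ=-0.017, ω=-0.066
apply F[10]=-0.798 → step 11: x=0.044, v=0.170, θ=-0.019, ω=-0.055
apply F[11]=-0.779 → step 12: x=0.047, v=0.159, θ=-0.020, ω=-0.044
apply F[12]=-0.754 → step 13: x=0.051, v=0.148, θ=-0.020, ω=-0.034
apply F[13]=-0.725 → step 14: x=0.053, v=0.138, θ=-0.021, ω=-0.026
apply F[14]=-0.695 → step 15: x=0.056, v=0.129, θ=-0.022, ω=-0.018
apply F[15]=-0.665 → step 16: x=0.059, v=0.120, θ=-0.022, ω=-0.012
apply F[16]=-0.634 → step 17: x=0.061, v=0.111, θ=-0.022, ω=-0.006
apply F[17]=-0.606 → step 18: x=0.063, v=0.104, θ=-0.022, ω=-0.001
apply F[18]=-0.578 → step 19: x=0.065, v=0.096, θ=-0.022, ω=0.004
apply F[19]=-0.553 → step 20: x=0.067, v=0.089, θ=-0.022, ω=0.007
apply F[20]=-0.528 → step 21: x=0.069, v=0.083, θ=-0.022, ω=0.011
apply F[21]=-0.504 → step 22: x=0.070, v=0.077, θ=-0.021, ω=0.013
apply F[22]=-0.482 → step 23: x=0.072, v=0.071, θ=-0.021, ω=0.016
apply F[23]=-0.462 → step 24: x=0.073, v=0.066, θ=-0.021, ω=0.017
apply F[24]=-0.442 → step 25: x=0.074, v=0.060, θ=-0.021, ω=0.019
apply F[25]=-0.424 → step 26: x=0.075, v=0.056, θ=-0.020, ω=0.020
apply F[26]=-0.406 → step 27: x=0.077, v=0.051, θ=-0.020, ω=0.021
apply F[27]=-0.389 → step 28: x=0.077, v=0.046, θ=-0.019, ω=0.022
apply F[28]=-0.374 → step 29: x=0.078, v=0.042, θ=-0.019, ω=0.023
apply F[29]=-0.359 → step 30: x=0.079, v=0.038, θ=-0.018, ω=0.023
apply F[30]=-0.344 → step 31: x=0.080, v=0.035, θ=-0.018, ω=0.024
apply F[31]=-0.331 → step 32: x=0.081, v=0.031, θ=-0.017, ω=0.024
apply F[32]=-0.317 → step 33: x=0.081, v=0.027, θ=-0.017, ω=0.024
Max |angle| over trajectory = 0.022 rad; bound = 0.092 → within bound.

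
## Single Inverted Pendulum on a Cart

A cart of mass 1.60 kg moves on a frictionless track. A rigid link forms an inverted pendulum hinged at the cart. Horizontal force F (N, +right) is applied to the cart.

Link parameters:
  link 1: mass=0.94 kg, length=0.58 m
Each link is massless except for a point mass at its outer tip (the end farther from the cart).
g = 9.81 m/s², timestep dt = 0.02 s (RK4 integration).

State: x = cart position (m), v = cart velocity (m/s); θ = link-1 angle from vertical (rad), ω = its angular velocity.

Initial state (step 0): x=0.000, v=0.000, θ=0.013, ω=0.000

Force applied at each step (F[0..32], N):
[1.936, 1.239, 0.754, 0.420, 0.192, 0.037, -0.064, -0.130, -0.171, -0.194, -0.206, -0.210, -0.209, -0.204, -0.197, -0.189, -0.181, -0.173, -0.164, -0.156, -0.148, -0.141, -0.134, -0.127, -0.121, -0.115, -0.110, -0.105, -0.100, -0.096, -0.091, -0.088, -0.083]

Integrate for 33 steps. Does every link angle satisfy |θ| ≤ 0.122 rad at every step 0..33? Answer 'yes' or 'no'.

apply F[0]=+1.936 → step 1: x=0.000, v=0.023, θ=0.013, ω=-0.035
apply F[1]=+1.239 → step 2: x=0.001, v=0.037, θ=0.012, ω=-0.055
apply F[2]=+0.754 → step 3: x=0.002, v=0.045, θ=0.011, ω=-0.065
apply F[3]=+0.420 → step 4: x=0.003, v=0.049, θ=0.009, ω=-0.069
apply F[4]=+0.192 → step 5: x=0.004, v=0.050, θ=0.008, ω=-0.068
apply F[5]=+0.037 → step 6: x=0.005, v=0.050, θ=0.007, ω=-0.065
apply F[6]=-0.064 → step 7: x=0.006, v=0.049, θ=0.005, ω=-0.061
apply F[7]=-0.130 → step 8: x=0.007, v=0.046, θ=0.004, ω=-0.056
apply F[8]=-0.171 → step 9: x=0.007, v=0.044, θ=0.003, ω=-0.050
apply F[9]=-0.194 → step 10: x=0.008, v=0.041, θ=0.002, ω=-0.044
apply F[10]=-0.206 → step 11: x=0.009, v=0.038, θ=0.001, ω=-0.039
apply F[11]=-0.210 → step 12: x=0.010, v=0.036, θ=0.001, ω=-0.034
apply F[12]=-0.209 → step 13: x=0.010, v=0.033, θ=-0.000, ω=-0.030
apply F[13]=-0.204 → step 14: x=0.011, v=0.031, θ=-0.001, ω=-0.025
apply F[14]=-0.197 → step 15: x=0.012, v=0.028, θ=-0.001, ω=-0.022
apply F[15]=-0.189 → step 16: x=0.012, v=0.026, θ=-0.002, ω=-0.018
apply F[16]=-0.181 → step 17: x=0.013, v=0.024, θ=-0.002, ω=-0.015
apply F[17]=-0.173 → step 18: x=0.013, v=0.022, θ=-0.002, ω=-0.013
apply F[18]=-0.164 → step 19: x=0.014, v=0.020, θ=-0.002, ω=-0.010
apply F[19]=-0.156 → step 20: x=0.014, v=0.019, θ=-0.003, ω=-0.008
apply F[20]=-0.148 → step 21: x=0.014, v=0.017, θ=-0.003, ω=-0.006
apply F[21]=-0.141 → step 22: x=0.015, v=0.016, θ=-0.003, ω=-0.005
apply F[22]=-0.134 → step 23: x=0.015, v=0.014, θ=-0.003, ω=-0.004
apply F[23]=-0.127 → step 24: x=0.015, v=0.013, θ=-0.003, ω=-0.002
apply F[24]=-0.121 → step 25: x=0.016, v=0.012, θ=-0.003, ω=-0.001
apply F[25]=-0.115 → step 26: x=0.016, v=0.011, θ=-0.003, ω=-0.001
apply F[26]=-0.110 → step 27: x=0.016, v=0.010, θ=-0.003, ω=0.000
apply F[27]=-0.105 → step 28: x=0.016, v=0.009, θ=-0.003, ω=0.001
apply F[28]=-0.100 → step 29: x=0.016, v=0.008, θ=-0.003, ω=0.001
apply F[29]=-0.096 → step 30: x=0.016, v=0.007, θ=-0.003, ω=0.002
apply F[30]=-0.091 → step 31: x=0.017, v=0.006, θ=-0.003, ω=0.002
apply F[31]=-0.088 → step 32: x=0.017, v=0.005, θ=-0.003, ω=0.003
apply F[32]=-0.083 → step 33: x=0.017, v=0.005, θ=-0.003, ω=0.003
Max |angle| over trajectory = 0.013 rad; bound = 0.122 → within bound.

Answer: yes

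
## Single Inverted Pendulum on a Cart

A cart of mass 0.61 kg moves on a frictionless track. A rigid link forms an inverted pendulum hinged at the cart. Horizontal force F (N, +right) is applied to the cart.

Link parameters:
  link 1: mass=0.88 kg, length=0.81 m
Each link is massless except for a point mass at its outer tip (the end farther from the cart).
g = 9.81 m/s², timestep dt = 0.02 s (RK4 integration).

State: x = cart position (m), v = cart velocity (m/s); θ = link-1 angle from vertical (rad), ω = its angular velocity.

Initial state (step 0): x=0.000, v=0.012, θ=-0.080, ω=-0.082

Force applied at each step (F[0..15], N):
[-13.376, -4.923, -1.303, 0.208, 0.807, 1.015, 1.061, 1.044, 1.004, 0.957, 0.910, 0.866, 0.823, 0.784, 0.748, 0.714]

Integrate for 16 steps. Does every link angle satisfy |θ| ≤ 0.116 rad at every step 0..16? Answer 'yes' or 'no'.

apply F[0]=-13.376 → step 1: x=-0.004, v=-0.401, θ=-0.077, ω=0.407
apply F[1]=-4.923 → step 2: x=-0.013, v=-0.541, θ=-0.067, ω=0.562
apply F[2]=-1.303 → step 3: x=-0.024, v=-0.567, θ=-0.056, ω=0.579
apply F[3]=+0.208 → step 4: x=-0.035, v=-0.546, θ=-0.044, ω=0.541
apply F[4]=+0.807 → step 5: x=-0.046, v=-0.509, θ=-0.034, ω=0.486
apply F[5]=+1.015 → step 6: x=-0.056, v=-0.467, θ=-0.025, ω=0.428
apply F[6]=+1.061 → step 7: x=-0.065, v=-0.427, θ=-0.017, ω=0.372
apply F[7]=+1.044 → step 8: x=-0.073, v=-0.389, θ=-0.010, ω=0.322
apply F[8]=+1.004 → step 9: x=-0.080, v=-0.354, θ=-0.004, ω=0.277
apply F[9]=+0.957 → step 10: x=-0.087, v=-0.322, θ=0.001, ω=0.238
apply F[10]=+0.910 → step 11: x=-0.093, v=-0.293, θ=0.005, ω=0.203
apply F[11]=+0.866 → step 12: x=-0.099, v=-0.267, θ=0.009, ω=0.172
apply F[12]=+0.823 → step 13: x=-0.104, v=-0.243, θ=0.012, ω=0.145
apply F[13]=+0.784 → step 14: x=-0.109, v=-0.221, θ=0.015, ω=0.121
apply F[14]=+0.748 → step 15: x=-0.113, v=-0.201, θ=0.017, ω=0.101
apply F[15]=+0.714 → step 16: x=-0.117, v=-0.183, θ=0.019, ω=0.083
Max |angle| over trajectory = 0.080 rad; bound = 0.116 → within bound.

Answer: yes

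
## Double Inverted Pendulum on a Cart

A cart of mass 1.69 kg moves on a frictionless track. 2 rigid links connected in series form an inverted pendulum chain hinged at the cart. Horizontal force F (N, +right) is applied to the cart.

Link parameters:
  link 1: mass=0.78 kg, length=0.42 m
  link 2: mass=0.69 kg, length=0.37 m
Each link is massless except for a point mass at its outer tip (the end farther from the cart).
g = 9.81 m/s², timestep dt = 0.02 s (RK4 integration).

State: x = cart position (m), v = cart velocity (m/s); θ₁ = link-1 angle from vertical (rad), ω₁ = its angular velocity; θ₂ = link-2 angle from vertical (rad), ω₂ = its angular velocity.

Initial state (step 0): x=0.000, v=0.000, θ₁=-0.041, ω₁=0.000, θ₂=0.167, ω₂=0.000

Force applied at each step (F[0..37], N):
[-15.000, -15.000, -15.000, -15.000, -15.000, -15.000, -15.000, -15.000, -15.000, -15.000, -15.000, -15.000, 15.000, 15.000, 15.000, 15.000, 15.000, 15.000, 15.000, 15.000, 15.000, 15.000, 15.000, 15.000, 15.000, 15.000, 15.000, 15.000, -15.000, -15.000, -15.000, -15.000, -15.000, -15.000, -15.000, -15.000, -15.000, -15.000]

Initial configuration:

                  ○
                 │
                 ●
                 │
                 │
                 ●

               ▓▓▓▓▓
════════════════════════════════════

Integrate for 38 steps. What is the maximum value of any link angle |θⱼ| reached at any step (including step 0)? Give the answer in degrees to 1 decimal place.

apply F[0]=-15.000 → step 1: x=-0.002, v=-0.171, θ₁=-0.038, ω₁=0.305, θ₂=0.169, ω₂=0.205
apply F[1]=-15.000 → step 2: x=-0.007, v=-0.343, θ₁=-0.029, ω₁=0.617, θ₂=0.175, ω₂=0.405
apply F[2]=-15.000 → step 3: x=-0.015, v=-0.517, θ₁=-0.013, ω₁=0.944, θ₂=0.185, ω₂=0.596
apply F[3]=-15.000 → step 4: x=-0.028, v=-0.694, θ₁=0.009, ω₁=1.294, θ₂=0.199, ω₂=0.772
apply F[4]=-15.000 → step 5: x=-0.043, v=-0.875, θ₁=0.039, ω₁=1.673, θ₂=0.216, ω₂=0.927
apply F[5]=-15.000 → step 6: x=-0.063, v=-1.059, θ₁=0.076, ω₁=2.089, θ₂=0.236, ω₂=1.054
apply F[6]=-15.000 → step 7: x=-0.086, v=-1.247, θ₁=0.123, ω₁=2.543, θ₂=0.258, ω₂=1.148
apply F[7]=-15.000 → step 8: x=-0.112, v=-1.437, θ₁=0.178, ω₁=3.037, θ₂=0.281, ω₂=1.206
apply F[8]=-15.000 → step 9: x=-0.143, v=-1.624, θ₁=0.244, ω₁=3.562, θ₂=0.306, ω₂=1.230
apply F[9]=-15.000 → step 10: x=-0.177, v=-1.804, θ₁=0.321, ω₁=4.102, θ₂=0.331, ω₂=1.233
apply F[10]=-15.000 → step 11: x=-0.215, v=-1.969, θ₁=0.408, ω₁=4.631, θ₂=0.355, ω₂=1.239
apply F[11]=-15.000 → step 12: x=-0.256, v=-2.111, θ₁=0.506, ω₁=5.122, θ₂=0.380, ω₂=1.282
apply F[12]=+15.000 → step 13: x=-0.297, v=-1.947, θ₁=0.607, ω₁=5.047, θ₂=0.406, ω₂=1.256
apply F[13]=+15.000 → step 14: x=-0.334, v=-1.787, θ₁=0.708, ω₁=5.043, θ₂=0.430, ω₂=1.217
apply F[14]=+15.000 → step 15: x=-0.368, v=-1.627, θ₁=0.810, ω₁=5.103, θ₂=0.454, ω₂=1.170
apply F[15]=+15.000 → step 16: x=-0.399, v=-1.464, θ₁=0.913, ω₁=5.216, θ₂=0.477, ω₂=1.129
apply F[16]=+15.000 → step 17: x=-0.427, v=-1.294, θ₁=1.019, ω₁=5.374, θ₂=0.500, ω₂=1.104
apply F[17]=+15.000 → step 18: x=-0.451, v=-1.114, θ₁=1.128, ω₁=5.572, θ₂=0.522, ω₂=1.112
apply F[18]=+15.000 → step 19: x=-0.471, v=-0.922, θ₁=1.242, ω₁=5.808, θ₂=0.544, ω₂=1.168
apply F[19]=+15.000 → step 20: x=-0.487, v=-0.715, θ₁=1.360, ω₁=6.082, θ₂=0.569, ω₂=1.288
apply F[20]=+15.000 → step 21: x=-0.500, v=-0.491, θ₁=1.485, ω₁=6.397, θ₂=0.597, ω₂=1.493
apply F[21]=+15.000 → step 22: x=-0.507, v=-0.247, θ₁=1.617, ω₁=6.758, θ₂=0.629, ω₂=1.808
apply F[22]=+15.000 → step 23: x=-0.509, v=0.020, θ₁=1.756, ω₁=7.170, θ₂=0.670, ω₂=2.263
apply F[23]=+15.000 → step 24: x=-0.506, v=0.312, θ₁=1.904, ω₁=7.641, θ₂=0.721, ω₂=2.897
apply F[24]=+15.000 → step 25: x=-0.497, v=0.633, θ₁=2.062, ω₁=8.169, θ₂=0.787, ω₂=3.763
apply F[25]=+15.000 → step 26: x=-0.480, v=0.982, θ₁=2.231, ω₁=8.743, θ₂=0.874, ω₂=4.924
apply F[26]=+15.000 → step 27: x=-0.457, v=1.353, θ₁=2.412, ω₁=9.313, θ₂=0.987, ω₂=6.456
apply F[27]=+15.000 → step 28: x=-0.426, v=1.729, θ₁=2.603, ω₁=9.759, θ₂=1.135, ω₂=8.413
apply F[28]=-15.000 → step 29: x=-0.391, v=1.742, θ₁=2.792, ω₁=9.098, θ₂=1.329, ω₂=11.004
apply F[29]=-15.000 → step 30: x=-0.357, v=1.672, θ₁=2.962, ω₁=7.695, θ₂=1.573, ω₂=13.388
apply F[30]=-15.000 → step 31: x=-0.325, v=1.535, θ₁=3.095, ω₁=5.537, θ₂=1.862, ω₂=15.466
apply F[31]=-15.000 → step 32: x=-0.296, v=1.357, θ₁=3.179, ω₁=2.735, θ₂=2.192, ω₂=17.504
apply F[32]=-15.000 → step 33: x=-0.271, v=1.145, θ₁=3.201, ω₁=-0.624, θ₂=2.566, ω₂=20.094
apply F[33]=-15.000 → step 34: x=-0.250, v=0.917, θ₁=3.154, ω₁=-3.716, θ₂=2.999, ω₂=22.920
apply F[34]=-15.000 → step 35: x=-0.234, v=0.784, θ₁=3.079, ω₁=-3.134, θ₂=3.454, ω₂=21.853
apply F[35]=-15.000 → step 36: x=-0.219, v=0.686, θ₁=3.043, ω₁=-0.396, θ₂=3.860, ω₂=18.792
apply F[36]=-15.000 → step 37: x=-0.206, v=0.550, θ₁=3.060, ω₁=1.952, θ₂=4.213, ω₂=16.663
apply F[37]=-15.000 → step 38: x=-0.197, v=0.387, θ₁=3.118, ω₁=3.762, θ₂=4.531, ω₂=15.248
Max |angle| over trajectory = 4.531 rad = 259.6°.

Answer: 259.6°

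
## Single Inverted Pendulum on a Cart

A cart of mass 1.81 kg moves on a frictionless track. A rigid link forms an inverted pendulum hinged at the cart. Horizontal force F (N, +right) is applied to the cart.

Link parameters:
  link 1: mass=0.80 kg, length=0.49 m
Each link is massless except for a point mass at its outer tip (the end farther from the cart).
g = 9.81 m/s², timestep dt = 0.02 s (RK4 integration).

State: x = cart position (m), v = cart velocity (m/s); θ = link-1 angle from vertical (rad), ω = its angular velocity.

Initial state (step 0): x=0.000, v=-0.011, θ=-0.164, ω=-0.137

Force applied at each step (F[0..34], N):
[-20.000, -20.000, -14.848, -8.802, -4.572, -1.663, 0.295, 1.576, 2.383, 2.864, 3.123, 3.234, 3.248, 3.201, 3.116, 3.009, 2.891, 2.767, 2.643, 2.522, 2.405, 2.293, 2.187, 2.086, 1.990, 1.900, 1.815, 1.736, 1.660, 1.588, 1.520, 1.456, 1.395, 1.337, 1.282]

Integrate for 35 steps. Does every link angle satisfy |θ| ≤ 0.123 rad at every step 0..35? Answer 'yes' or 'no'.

Answer: no

Derivation:
apply F[0]=-20.000 → step 1: x=-0.002, v=-0.216, θ=-0.163, ω=0.209
apply F[1]=-20.000 → step 2: x=-0.009, v=-0.421, θ=-0.156, ω=0.559
apply F[2]=-14.848 → step 3: x=-0.019, v=-0.571, θ=-0.142, ω=0.803
apply F[3]=-8.802 → step 4: x=-0.031, v=-0.656, θ=-0.125, ω=0.922
apply F[4]=-4.572 → step 5: x=-0.044, v=-0.697, θ=-0.106, ω=0.959
apply F[5]=-1.663 → step 6: x=-0.058, v=-0.708, θ=-0.087, ω=0.941
apply F[6]=+0.295 → step 7: x=-0.072, v=-0.698, θ=-0.069, ω=0.891
apply F[7]=+1.576 → step 8: x=-0.086, v=-0.676, θ=-0.052, ω=0.821
apply F[8]=+2.383 → step 9: x=-0.099, v=-0.646, θ=-0.036, ω=0.742
apply F[9]=+2.864 → step 10: x=-0.112, v=-0.612, θ=-0.022, ω=0.661
apply F[10]=+3.123 → step 11: x=-0.124, v=-0.576, θ=-0.010, ω=0.582
apply F[11]=+3.234 → step 12: x=-0.135, v=-0.540, θ=0.001, ω=0.507
apply F[12]=+3.248 → step 13: x=-0.145, v=-0.504, θ=0.011, ω=0.437
apply F[13]=+3.201 → step 14: x=-0.155, v=-0.470, θ=0.019, ω=0.374
apply F[14]=+3.116 → step 15: x=-0.164, v=-0.438, θ=0.026, ω=0.316
apply F[15]=+3.009 → step 16: x=-0.173, v=-0.407, θ=0.032, ω=0.265
apply F[16]=+2.891 → step 17: x=-0.181, v=-0.378, θ=0.036, ω=0.220
apply F[17]=+2.767 → step 18: x=-0.188, v=-0.351, θ=0.040, ω=0.180
apply F[18]=+2.643 → step 19: x=-0.195, v=-0.325, θ=0.044, ω=0.144
apply F[19]=+2.522 → step 20: x=-0.201, v=-0.301, θ=0.046, ω=0.113
apply F[20]=+2.405 → step 21: x=-0.207, v=-0.279, θ=0.048, ω=0.087
apply F[21]=+2.293 → step 22: x=-0.212, v=-0.258, θ=0.050, ω=0.063
apply F[22]=+2.187 → step 23: x=-0.217, v=-0.238, θ=0.051, ω=0.043
apply F[23]=+2.086 → step 24: x=-0.222, v=-0.219, θ=0.051, ω=0.026
apply F[24]=+1.990 → step 25: x=-0.226, v=-0.202, θ=0.052, ω=0.011
apply F[25]=+1.900 → step 26: x=-0.230, v=-0.185, θ=0.052, ω=-0.002
apply F[26]=+1.815 → step 27: x=-0.233, v=-0.170, θ=0.052, ω=-0.013
apply F[27]=+1.736 → step 28: x=-0.236, v=-0.155, θ=0.051, ω=-0.022
apply F[28]=+1.660 → step 29: x=-0.239, v=-0.141, θ=0.051, ω=-0.030
apply F[29]=+1.588 → step 30: x=-0.242, v=-0.128, θ=0.050, ω=-0.037
apply F[30]=+1.520 → step 31: x=-0.245, v=-0.116, θ=0.049, ω=-0.042
apply F[31]=+1.456 → step 32: x=-0.247, v=-0.104, θ=0.049, ω=-0.047
apply F[32]=+1.395 → step 33: x=-0.249, v=-0.093, θ=0.048, ω=-0.050
apply F[33]=+1.337 → step 34: x=-0.250, v=-0.082, θ=0.047, ω=-0.053
apply F[34]=+1.282 → step 35: x=-0.252, v=-0.072, θ=0.045, ω=-0.056
Max |angle| over trajectory = 0.164 rad; bound = 0.123 → exceeded.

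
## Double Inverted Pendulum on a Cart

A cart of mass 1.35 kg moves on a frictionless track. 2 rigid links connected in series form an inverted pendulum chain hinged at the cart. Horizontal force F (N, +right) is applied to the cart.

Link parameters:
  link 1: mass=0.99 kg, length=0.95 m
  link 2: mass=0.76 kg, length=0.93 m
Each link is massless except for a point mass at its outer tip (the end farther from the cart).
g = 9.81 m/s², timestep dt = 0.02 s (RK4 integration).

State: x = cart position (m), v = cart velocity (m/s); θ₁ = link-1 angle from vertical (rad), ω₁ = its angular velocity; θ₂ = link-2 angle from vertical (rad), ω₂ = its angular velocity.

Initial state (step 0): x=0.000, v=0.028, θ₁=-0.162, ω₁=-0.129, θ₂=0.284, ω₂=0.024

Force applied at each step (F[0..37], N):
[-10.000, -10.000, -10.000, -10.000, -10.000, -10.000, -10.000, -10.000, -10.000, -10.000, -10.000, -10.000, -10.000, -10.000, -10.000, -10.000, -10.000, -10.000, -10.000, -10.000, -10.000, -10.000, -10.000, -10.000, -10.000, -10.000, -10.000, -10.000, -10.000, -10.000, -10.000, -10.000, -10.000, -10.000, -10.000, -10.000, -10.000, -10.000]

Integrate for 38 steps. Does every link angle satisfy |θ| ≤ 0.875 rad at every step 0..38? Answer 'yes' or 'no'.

Answer: no

Derivation:
apply F[0]=-10.000 → step 1: x=-0.001, v=-0.081, θ₁=-0.164, ω₁=-0.107, θ₂=0.286, ω₂=0.176
apply F[1]=-10.000 → step 2: x=-0.003, v=-0.190, θ₁=-0.166, ω₁=-0.086, θ₂=0.291, ω₂=0.329
apply F[2]=-10.000 → step 3: x=-0.008, v=-0.299, θ₁=-0.168, ω₁=-0.066, θ₂=0.299, ω₂=0.483
apply F[3]=-10.000 → step 4: x=-0.015, v=-0.408, θ₁=-0.169, ω₁=-0.045, θ₂=0.310, ω₂=0.640
apply F[4]=-10.000 → step 5: x=-0.024, v=-0.517, θ₁=-0.170, ω₁=-0.024, θ₂=0.325, ω₂=0.798
apply F[5]=-10.000 → step 6: x=-0.036, v=-0.627, θ₁=-0.170, ω₁=-0.002, θ₂=0.342, ω₂=0.959
apply F[6]=-10.000 → step 7: x=-0.050, v=-0.738, θ₁=-0.170, ω₁=0.022, θ₂=0.363, ω₂=1.121
apply F[7]=-10.000 → step 8: x=-0.065, v=-0.849, θ₁=-0.169, ω₁=0.050, θ₂=0.387, ω₂=1.286
apply F[8]=-10.000 → step 9: x=-0.084, v=-0.962, θ₁=-0.168, ω₁=0.081, θ₂=0.415, ω₂=1.453
apply F[9]=-10.000 → step 10: x=-0.104, v=-1.076, θ₁=-0.166, ω₁=0.117, θ₂=0.445, ω₂=1.622
apply F[10]=-10.000 → step 11: x=-0.127, v=-1.192, θ₁=-0.163, ω₁=0.159, θ₂=0.479, ω₂=1.792
apply F[11]=-10.000 → step 12: x=-0.152, v=-1.309, θ₁=-0.159, ω₁=0.209, θ₂=0.517, ω₂=1.964
apply F[12]=-10.000 → step 13: x=-0.179, v=-1.429, θ₁=-0.155, ω₁=0.268, θ₂=0.558, ω₂=2.135
apply F[13]=-10.000 → step 14: x=-0.209, v=-1.550, θ₁=-0.148, ω₁=0.338, θ₂=0.602, ω₂=2.306
apply F[14]=-10.000 → step 15: x=-0.241, v=-1.675, θ₁=-0.141, ω₁=0.419, θ₂=0.650, ω₂=2.476
apply F[15]=-10.000 → step 16: x=-0.276, v=-1.801, θ₁=-0.132, ω₁=0.514, θ₂=0.701, ω₂=2.644
apply F[16]=-10.000 → step 17: x=-0.313, v=-1.931, θ₁=-0.120, ω₁=0.625, θ₂=0.756, ω₂=2.809
apply F[17]=-10.000 → step 18: x=-0.353, v=-2.063, θ₁=-0.107, ω₁=0.753, θ₂=0.814, ω₂=2.970
apply F[18]=-10.000 → step 19: x=-0.396, v=-2.198, θ₁=-0.090, ω₁=0.900, θ₂=0.875, ω₂=3.125
apply F[19]=-10.000 → step 20: x=-0.441, v=-2.337, θ₁=-0.070, ω₁=1.066, θ₂=0.939, ω₂=3.272
apply F[20]=-10.000 → step 21: x=-0.489, v=-2.478, θ₁=-0.047, ω₁=1.254, θ₂=1.006, ω₂=3.410
apply F[21]=-10.000 → step 22: x=-0.540, v=-2.623, θ₁=-0.020, ω₁=1.465, θ₂=1.075, ω₂=3.535
apply F[22]=-10.000 → step 23: x=-0.594, v=-2.771, θ₁=0.012, ω₁=1.697, θ₂=1.147, ω₂=3.645
apply F[23]=-10.000 → step 24: x=-0.651, v=-2.921, θ₁=0.048, ω₁=1.952, θ₂=1.221, ω₂=3.734
apply F[24]=-10.000 → step 25: x=-0.711, v=-3.072, θ₁=0.090, ω₁=2.227, θ₂=1.296, ω₂=3.797
apply F[25]=-10.000 → step 26: x=-0.774, v=-3.223, θ₁=0.137, ω₁=2.519, θ₂=1.372, ω₂=3.830
apply F[26]=-10.000 → step 27: x=-0.840, v=-3.370, θ₁=0.191, ω₁=2.825, θ₂=1.449, ω₂=3.826
apply F[27]=-10.000 → step 28: x=-0.909, v=-3.511, θ₁=0.250, ω₁=3.138, θ₂=1.525, ω₂=3.780
apply F[28]=-10.000 → step 29: x=-0.980, v=-3.641, θ₁=0.316, ω₁=3.451, θ₂=1.600, ω₂=3.687
apply F[29]=-10.000 → step 30: x=-1.054, v=-3.754, θ₁=0.388, ω₁=3.759, θ₂=1.672, ω₂=3.546
apply F[30]=-10.000 → step 31: x=-1.130, v=-3.846, θ₁=0.466, ω₁=4.053, θ₂=1.741, ω₂=3.357
apply F[31]=-10.000 → step 32: x=-1.208, v=-3.913, θ₁=0.550, ω₁=4.330, θ₂=1.806, ω₂=3.122
apply F[32]=-10.000 → step 33: x=-1.286, v=-3.949, θ₁=0.639, ω₁=4.587, θ₂=1.866, ω₂=2.846
apply F[33]=-10.000 → step 34: x=-1.366, v=-3.953, θ₁=0.734, ω₁=4.826, θ₂=1.920, ω₂=2.535
apply F[34]=-10.000 → step 35: x=-1.444, v=-3.923, θ₁=0.832, ω₁=5.051, θ₂=1.967, ω₂=2.195
apply F[35]=-10.000 → step 36: x=-1.522, v=-3.857, θ₁=0.936, ω₁=5.267, θ₂=2.008, ω₂=1.832
apply F[36]=-10.000 → step 37: x=-1.598, v=-3.753, θ₁=1.043, ω₁=5.482, θ₂=2.040, ω₂=1.451
apply F[37]=-10.000 → step 38: x=-1.672, v=-3.608, θ₁=1.155, ω₁=5.704, θ₂=2.065, ω₂=1.058
Max |angle| over trajectory = 2.065 rad; bound = 0.875 → exceeded.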